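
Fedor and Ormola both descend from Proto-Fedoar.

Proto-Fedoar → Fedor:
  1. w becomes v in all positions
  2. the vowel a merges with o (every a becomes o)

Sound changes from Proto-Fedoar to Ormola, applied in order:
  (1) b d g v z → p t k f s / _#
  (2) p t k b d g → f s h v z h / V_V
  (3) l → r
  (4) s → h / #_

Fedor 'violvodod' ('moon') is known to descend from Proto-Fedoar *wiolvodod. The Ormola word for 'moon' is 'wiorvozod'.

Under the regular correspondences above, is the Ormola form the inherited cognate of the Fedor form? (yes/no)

no

Derive the expected Ormola reflex of *wiolvodod:
Ormola: start from *wiolvodod.
  rule 1 (final devoicing): wiolvodod → wiolvodot
  rule 2 (intervocalic lenition): wiolvodot → wiolvozot
  rule 3 (unconditioned shift): wiolvozot → wiorvozot
  rule 4: no change — wiorvozot
  ⇒ Ormola wiorvozot
The regular Ormola reflex would be 'wiorvozot', but the attested form is 'wiorvozod'. The correspondence is irregular, so they are not cognates (the Ormola form has a different source).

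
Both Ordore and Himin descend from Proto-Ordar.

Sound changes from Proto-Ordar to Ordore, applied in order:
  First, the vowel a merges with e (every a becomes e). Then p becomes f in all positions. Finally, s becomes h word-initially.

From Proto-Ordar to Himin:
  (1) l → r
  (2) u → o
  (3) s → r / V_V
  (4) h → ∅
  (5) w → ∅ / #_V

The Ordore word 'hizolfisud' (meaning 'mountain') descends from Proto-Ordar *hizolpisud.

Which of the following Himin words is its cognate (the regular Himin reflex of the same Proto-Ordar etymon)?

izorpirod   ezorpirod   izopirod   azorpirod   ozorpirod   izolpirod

Himin: start from *hizolpisud.
  rule 1 (unconditioned shift): hizolpisud → hizorpisud
  rule 2 (vowel merger): hizorpisud → hizorpisod
  rule 3 (rhotacism): hizorpisod → hizorpirod
  rule 4 (h-loss): hizorpirod → izorpirod
  rule 5: no change — izorpirod
  ⇒ Himin izorpirod
Among the options, 'izorpirod' alone shows every Himin change applied in order.

izorpirod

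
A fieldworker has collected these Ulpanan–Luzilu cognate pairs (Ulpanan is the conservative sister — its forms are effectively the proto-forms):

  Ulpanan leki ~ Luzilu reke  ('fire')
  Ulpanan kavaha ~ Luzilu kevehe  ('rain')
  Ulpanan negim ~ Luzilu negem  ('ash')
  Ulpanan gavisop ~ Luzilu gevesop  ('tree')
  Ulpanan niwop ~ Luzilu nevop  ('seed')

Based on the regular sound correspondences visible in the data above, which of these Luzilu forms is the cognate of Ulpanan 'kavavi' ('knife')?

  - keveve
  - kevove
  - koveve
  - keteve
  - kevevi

kavaha ~ kevehe, gavisop ~ gevesop — Ulpanan a corresponds to Luzilu e after a consonant, before a labial obstruent.
leki ~ reke — Ulpanan i corresponds to Luzilu e word-finally.
Applying these to Ulpanan 'kavavi':
  kavavi → kevavi   (a→e after a consonant, before a labial obstruent)
  kevavi → kevevi   (a→e after a consonant, before a labial obstruent)
  kevevi → keveve   (i→e word-finally)
So the Luzilu cognate is 'keveve'.

keveve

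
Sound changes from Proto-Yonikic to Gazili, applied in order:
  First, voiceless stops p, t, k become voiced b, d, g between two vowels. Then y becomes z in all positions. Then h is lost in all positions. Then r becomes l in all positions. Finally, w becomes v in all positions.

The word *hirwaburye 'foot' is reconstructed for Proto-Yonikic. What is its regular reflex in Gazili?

Gazili: *hirwaburye > hirwaburze > irwaburze > ilwabulze > ilvabulze  (by unconditioned shift, h-loss, unconditioned shift, unconditioned shift)

ilvabulze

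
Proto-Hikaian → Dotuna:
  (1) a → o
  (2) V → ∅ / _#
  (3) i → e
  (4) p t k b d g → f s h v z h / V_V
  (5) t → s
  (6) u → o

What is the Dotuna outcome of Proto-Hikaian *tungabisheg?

Dotuna: *tungabisheg > tungobisheg > tungobesheg > tungovesheg > sungovesheg > songovesheg  (by vowel merger, vowel merger, intervocalic lenition, unconditioned shift, vowel merger)

songovesheg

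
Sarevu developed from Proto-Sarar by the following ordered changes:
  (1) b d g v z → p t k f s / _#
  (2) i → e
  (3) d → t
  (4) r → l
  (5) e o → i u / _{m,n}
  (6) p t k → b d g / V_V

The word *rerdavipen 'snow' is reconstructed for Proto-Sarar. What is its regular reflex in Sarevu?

leltavebin

Sarevu: start from *rerdavipen.
  rule 1: no change — rerdavipen
  rule 2 (vowel merger): rerdavipen → rerdavepen
  rule 3 (unconditioned shift): rerdavepen → rertavepen
  rule 4 (unconditioned shift): rertavepen → leltavepen
  rule 5 (pre-nasal raising): leltavepen → leltavepin
  rule 6 (intervocalic voicing): leltavepin → leltavebin
  ⇒ Sarevu leltavebin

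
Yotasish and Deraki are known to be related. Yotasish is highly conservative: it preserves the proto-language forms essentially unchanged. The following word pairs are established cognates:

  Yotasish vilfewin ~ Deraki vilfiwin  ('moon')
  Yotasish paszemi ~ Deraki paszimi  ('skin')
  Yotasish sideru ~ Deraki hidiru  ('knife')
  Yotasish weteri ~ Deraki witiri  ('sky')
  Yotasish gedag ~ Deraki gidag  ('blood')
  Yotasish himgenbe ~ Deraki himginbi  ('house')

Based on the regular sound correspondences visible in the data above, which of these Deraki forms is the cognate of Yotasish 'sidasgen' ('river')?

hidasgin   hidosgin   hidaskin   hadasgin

sideru ~ hidiru — Yotasish s corresponds to Deraki h word-initially before a front vowel.
himgenbe ~ himginbi — Yotasish e corresponds to Deraki i after a consonant, before a nasal.
Applying these to Yotasish 'sidasgen':
  sidasgen → hidasgen   (s→h word-initially before a front vowel)
  hidasgen → hidasgin   (e→i after a consonant, before a nasal)
So the Deraki cognate is 'hidasgin'.

hidasgin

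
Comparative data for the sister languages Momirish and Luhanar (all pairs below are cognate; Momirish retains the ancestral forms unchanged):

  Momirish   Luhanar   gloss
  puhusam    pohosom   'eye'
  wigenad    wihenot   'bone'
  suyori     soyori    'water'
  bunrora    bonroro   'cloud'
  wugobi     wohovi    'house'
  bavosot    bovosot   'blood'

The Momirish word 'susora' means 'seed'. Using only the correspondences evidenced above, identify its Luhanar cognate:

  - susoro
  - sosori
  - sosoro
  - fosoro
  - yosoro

puhusam ~ pohosom, suyori ~ soyori — Momirish u corresponds to Luhanar o after a consonant, before a consonant other than r, m, n, p, b, f, v.
bunrora ~ bonroro — Momirish a corresponds to Luhanar o word-finally.
Applying these to Momirish 'susora':
  susora → sosora   (u→o after a consonant, before a consonant other than r, m, n, p, b, f, v)
  sosora → sosoro   (a→o word-finally)
So the Luhanar cognate is 'sosoro'.

sosoro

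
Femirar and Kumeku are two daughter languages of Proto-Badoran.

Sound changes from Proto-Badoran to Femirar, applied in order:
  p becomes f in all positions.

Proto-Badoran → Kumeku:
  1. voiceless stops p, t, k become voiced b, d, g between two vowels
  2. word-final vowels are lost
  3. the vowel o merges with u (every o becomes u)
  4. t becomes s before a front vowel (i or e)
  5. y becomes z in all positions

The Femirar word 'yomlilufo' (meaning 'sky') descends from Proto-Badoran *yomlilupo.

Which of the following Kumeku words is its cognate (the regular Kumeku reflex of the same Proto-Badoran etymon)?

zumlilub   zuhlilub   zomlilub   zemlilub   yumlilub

zumlilub

Kumeku: start from *yomlilupo.
  rule 1 (intervocalic voicing): yomlilupo → yomlilubo
  rule 2 (apocope): yomlilubo → yomlilub
  rule 3 (vowel merger): yomlilub → yumlilub
  rule 4: no change — yumlilub
  rule 5 (unconditioned shift): yumlilub → zumlilub
  ⇒ Kumeku zumlilub
The other candidates each miss or misapply at least one Kumeku change.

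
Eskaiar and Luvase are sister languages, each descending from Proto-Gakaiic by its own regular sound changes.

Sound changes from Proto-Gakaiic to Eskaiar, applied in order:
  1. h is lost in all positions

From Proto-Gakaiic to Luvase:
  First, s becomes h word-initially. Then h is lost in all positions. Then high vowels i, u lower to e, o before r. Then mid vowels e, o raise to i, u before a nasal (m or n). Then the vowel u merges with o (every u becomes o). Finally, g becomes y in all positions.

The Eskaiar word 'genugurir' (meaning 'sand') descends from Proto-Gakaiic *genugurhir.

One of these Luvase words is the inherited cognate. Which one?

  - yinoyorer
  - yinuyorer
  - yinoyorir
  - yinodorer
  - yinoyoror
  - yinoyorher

Luvase: *genugurhir
  genugurhir (rule 1 does not apply)
  genugurhir → genugurir   [h-loss]
  genugurir → genugorer   [pre-rhotic lowering]
  genugorer → ginugorer   [pre-nasal raising]
  ginugorer → ginogorer   [vowel merger]
  ginogorer → yinoyorer   [unconditioned shift]
  giving Luvase yinoyorer.

yinoyorer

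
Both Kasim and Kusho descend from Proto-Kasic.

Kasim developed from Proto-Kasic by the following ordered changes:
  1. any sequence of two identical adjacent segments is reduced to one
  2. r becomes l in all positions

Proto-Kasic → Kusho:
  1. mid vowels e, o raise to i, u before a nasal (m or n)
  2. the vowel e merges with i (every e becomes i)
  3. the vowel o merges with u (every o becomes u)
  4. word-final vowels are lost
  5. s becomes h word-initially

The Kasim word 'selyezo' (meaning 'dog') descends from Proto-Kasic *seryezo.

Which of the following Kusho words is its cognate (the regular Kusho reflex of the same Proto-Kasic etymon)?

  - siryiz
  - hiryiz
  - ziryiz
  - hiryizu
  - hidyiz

hiryiz

Kusho: *seryezo
  seryezo (rule 1 does not apply)
  seryezo → siryizo   [vowel merger]
  siryizo → siryizu   [vowel merger]
  siryizu → siryiz   [apocope]
  siryiz → hiryiz   [debuccalisation]
  giving Kusho hiryiz.
Only 'hiryiz' matches the regular Kusho development of *seryezo.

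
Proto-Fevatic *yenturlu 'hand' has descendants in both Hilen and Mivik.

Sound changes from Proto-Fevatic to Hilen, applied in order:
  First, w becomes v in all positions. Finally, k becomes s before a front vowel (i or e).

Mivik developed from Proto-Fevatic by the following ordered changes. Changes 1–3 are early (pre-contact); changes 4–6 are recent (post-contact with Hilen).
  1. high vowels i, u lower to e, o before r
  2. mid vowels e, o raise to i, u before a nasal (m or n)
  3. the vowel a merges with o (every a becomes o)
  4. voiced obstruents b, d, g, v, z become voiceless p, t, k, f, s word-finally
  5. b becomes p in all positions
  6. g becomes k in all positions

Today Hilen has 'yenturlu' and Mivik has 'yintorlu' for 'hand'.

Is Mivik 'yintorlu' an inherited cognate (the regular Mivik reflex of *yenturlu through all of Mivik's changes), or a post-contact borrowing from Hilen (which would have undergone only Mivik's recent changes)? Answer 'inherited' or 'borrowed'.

If inherited, *yenturlu would pass through all of Mivik's changes:
Mivik: *yenturlu > yentorlu > yintorlu  (by pre-rhotic lowering, pre-nasal raising)
If borrowed from Hilen 'yenturlu' after the early changes, it would undergo only the recent ones:
  rule 4 (final devoicing): no change (yenturlu)
  rule 5 (unconditioned shift): no change (yenturlu)
  rule 6 (unconditioned shift): no change (yenturlu)
  ⇒ as a loan: yenturlu
Mivik 'yintorlu' matches the inherited outcome exactly, so it is an inherited cognate, not a loan.

inherited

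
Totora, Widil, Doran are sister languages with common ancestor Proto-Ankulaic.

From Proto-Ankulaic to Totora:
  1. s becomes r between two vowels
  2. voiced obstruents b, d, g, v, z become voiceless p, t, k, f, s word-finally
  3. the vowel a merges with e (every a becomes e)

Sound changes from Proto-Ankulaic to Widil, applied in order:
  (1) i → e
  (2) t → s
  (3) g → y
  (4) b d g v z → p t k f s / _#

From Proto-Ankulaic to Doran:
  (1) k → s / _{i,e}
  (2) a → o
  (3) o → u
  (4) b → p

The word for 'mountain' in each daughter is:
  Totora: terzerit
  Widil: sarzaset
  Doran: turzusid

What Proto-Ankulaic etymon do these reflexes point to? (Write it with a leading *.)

Position 6: Totora has r, Widil has s, Doran has s. Taking the neighbouring segments as reconstructed: Totora r could go back to *s or *r; Widil s could go back to *t or *s; Doran s could go back to *k or *s — the one source consistent with every daughter is *s.
Position 7: Totora has i, Widil has e, Doran has i. Totora preserves i here (none of its changes turn any other segment into i), so the proto-segment is *i.
Position 8: Totora has t, Widil has t, Doran has d. Doran preserves d here (none of its changes turn any other segment into d), so the proto-segment is *d.
This points to *tarzasid. Verify forward in each daughter:
Totora: *tarzasid
  tarzasid → tarzarid   [rhotacism]
  tarzarid → tarzarit   [final devoicing]
  tarzarit → terzerit   [vowel merger]
  giving Totora terzerit.
Widil: *tarzasid > tarzased > sarzased > sarzaset  (by vowel merger, unconditioned shift, final devoicing)
Doran: start from *tarzasid.
  rule 1: no change — tarzasid
  rule 2 (vowel merger): tarzasid → torzosid
  rule 3 (vowel merger): torzosid → turzusid
  rule 4: no change — turzusid
  ⇒ Doran turzusid
No other proto-form is consistent with every reflex, so the reconstruction is *tarzasid.

*tarzasid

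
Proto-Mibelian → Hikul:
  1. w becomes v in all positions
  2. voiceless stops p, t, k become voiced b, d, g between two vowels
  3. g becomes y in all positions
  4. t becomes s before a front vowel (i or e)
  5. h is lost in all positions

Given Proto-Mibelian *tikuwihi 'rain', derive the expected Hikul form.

siyuvii

Hikul: start from *tikuwihi.
  rule 1 (unconditioned shift): tikuwihi → tikuvihi
  rule 2 (intervocalic voicing): tikuvihi → tiguvihi
  rule 3 (unconditioned shift): tiguvihi → tiyuvihi
  rule 4 (palatalisation): tiyuvihi → siyuvihi
  rule 5 (h-loss): siyuvihi → siyuvii
  ⇒ Hikul siyuvii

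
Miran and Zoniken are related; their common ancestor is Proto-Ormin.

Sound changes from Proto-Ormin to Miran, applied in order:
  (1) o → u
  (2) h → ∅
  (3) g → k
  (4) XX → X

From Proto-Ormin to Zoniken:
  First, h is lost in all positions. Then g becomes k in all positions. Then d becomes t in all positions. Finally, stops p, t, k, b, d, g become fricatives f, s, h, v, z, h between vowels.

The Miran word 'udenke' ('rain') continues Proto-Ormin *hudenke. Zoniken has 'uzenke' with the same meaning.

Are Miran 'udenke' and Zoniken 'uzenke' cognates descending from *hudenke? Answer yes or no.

Derive the expected Zoniken reflex of *hudenke:
Zoniken: *hudenke > udenke > utenke > usenke  (by h-loss, unconditioned shift, intervocalic lenition)
The regular Zoniken reflex would be 'usenke', but the attested form is 'uzenke'. The correspondence is irregular, so they are not cognates (the Zoniken form has a different source).

no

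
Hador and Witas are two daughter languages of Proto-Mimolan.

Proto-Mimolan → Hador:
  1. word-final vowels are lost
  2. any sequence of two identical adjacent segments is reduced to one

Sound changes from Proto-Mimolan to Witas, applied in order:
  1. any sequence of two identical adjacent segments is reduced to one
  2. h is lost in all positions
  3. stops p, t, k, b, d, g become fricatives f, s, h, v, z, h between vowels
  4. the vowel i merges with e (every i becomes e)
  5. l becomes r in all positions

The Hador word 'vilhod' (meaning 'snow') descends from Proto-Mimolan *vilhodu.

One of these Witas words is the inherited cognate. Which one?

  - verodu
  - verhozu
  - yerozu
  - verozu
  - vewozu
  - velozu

Witas: start from *vilhodu.
  rule 1: no change — vilhodu
  rule 2 (h-loss): vilhodu → vilodu
  rule 3 (intervocalic lenition): vilodu → vilozu
  rule 4 (vowel merger): vilozu → velozu
  rule 5 (unconditioned shift): velozu → verozu
  ⇒ Witas verozu

verozu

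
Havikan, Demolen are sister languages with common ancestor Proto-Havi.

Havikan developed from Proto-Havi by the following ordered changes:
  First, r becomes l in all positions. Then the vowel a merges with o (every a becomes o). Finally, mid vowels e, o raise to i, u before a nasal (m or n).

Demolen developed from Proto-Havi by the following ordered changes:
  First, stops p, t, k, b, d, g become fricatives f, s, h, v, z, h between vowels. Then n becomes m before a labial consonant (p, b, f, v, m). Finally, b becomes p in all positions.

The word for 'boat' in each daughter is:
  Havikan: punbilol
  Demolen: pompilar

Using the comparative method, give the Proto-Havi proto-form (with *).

*ponbilar

Position 8: Havikan has l, Demolen has r. Demolen preserves r here (none of its changes turn any other segment into r), so the proto-segment is *r.
Position 7: Havikan has o, Demolen has a. Demolen preserves a here (none of its changes turn any other segment into a), so the proto-segment is *a.
This points to *ponbilar. Verify forward in each daughter:
Havikan: *ponbilar
  ponbilar → ponbilal   [unconditioned shift]
  ponbilal → ponbilol   [vowel merger]
  ponbilol → punbilol   [pre-nasal raising]
  giving Havikan punbilol.
Demolen: *ponbilar
  ponbilar (rule 1 does not apply)
  ponbilar → pombilar   [nasal place assimilation]
  pombilar → pompilar   [unconditioned shift]
  giving Demolen pompilar.
No other proto-form is consistent with every reflex, so the reconstruction is *ponbilar.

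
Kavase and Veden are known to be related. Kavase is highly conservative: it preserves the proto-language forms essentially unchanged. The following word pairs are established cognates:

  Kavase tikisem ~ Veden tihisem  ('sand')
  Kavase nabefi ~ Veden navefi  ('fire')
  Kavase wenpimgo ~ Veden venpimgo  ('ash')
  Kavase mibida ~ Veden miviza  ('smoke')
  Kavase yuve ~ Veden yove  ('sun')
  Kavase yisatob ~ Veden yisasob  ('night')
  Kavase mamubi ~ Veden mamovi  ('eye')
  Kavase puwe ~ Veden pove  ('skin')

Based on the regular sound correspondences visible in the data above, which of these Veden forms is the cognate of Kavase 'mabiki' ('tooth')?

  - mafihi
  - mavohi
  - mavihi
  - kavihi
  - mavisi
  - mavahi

mavihi

mibida ~ miviza, mamubi ~ mamovi — Kavase b corresponds to Veden v between vowels (before a front vowel).
tikisem ~ tihisem — Kavase k corresponds to Veden h between vowels (before a front vowel).
Applying these to Kavase 'mabiki':
  mabiki → maviki   (b→v between vowels (before a front vowel))
  maviki → mavihi   (k→h between vowels (before a front vowel))
So the Veden cognate is 'mavihi'.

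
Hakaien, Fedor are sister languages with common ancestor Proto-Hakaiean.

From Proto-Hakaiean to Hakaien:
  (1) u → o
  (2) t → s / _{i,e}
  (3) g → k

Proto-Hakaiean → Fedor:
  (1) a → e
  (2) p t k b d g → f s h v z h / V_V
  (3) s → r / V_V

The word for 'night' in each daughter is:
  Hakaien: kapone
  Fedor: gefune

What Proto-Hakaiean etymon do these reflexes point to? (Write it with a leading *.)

Position 1: Hakaien has k, Fedor has g. Fedor preserves g here (none of its changes turn any other segment into g), so the proto-segment is *g.
Position 4: Hakaien has o, Fedor has u. Fedor preserves u here (none of its changes turn any other segment into u), so the proto-segment is *u.
This points to *gapune. Verify forward in each daughter:
Hakaien: *gapune
  gapune → gapone   [vowel merger]
  gapone (rule 2 does not apply)
  gapone → kapone   [unconditioned shift]
  giving Hakaien kapone.
Fedor: start from *gapune.
  rule 1 (vowel merger): gapune → gepune
  rule 2 (intervocalic lenition): gepune → gefune
  rule 3: no change — gefune
  ⇒ Fedor gefune
No other proto-form is consistent with every reflex, so the reconstruction is *gapune.

*gapune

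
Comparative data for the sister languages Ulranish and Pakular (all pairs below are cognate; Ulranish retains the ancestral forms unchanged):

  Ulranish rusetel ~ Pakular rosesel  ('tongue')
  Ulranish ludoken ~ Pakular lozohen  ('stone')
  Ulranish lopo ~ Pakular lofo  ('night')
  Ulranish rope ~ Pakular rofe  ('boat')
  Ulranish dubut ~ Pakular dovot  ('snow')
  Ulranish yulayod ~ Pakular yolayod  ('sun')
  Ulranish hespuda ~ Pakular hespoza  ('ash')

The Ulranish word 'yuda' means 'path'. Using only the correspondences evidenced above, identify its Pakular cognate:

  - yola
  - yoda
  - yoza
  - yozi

yoza

rusetel ~ rosesel, ludoken ~ lozohen — Ulranish u corresponds to Pakular o after a consonant, before a consonant other than r, m, n, p, b, f, v.
hespuda ~ hespoza — Ulranish d corresponds to Pakular z between vowels (before a back vowel).
Applying these to Ulranish 'yuda':
  yuda → yoda   (u→o after a consonant, before a consonant other than r, m, n, p, b, f, v)
  yoda → yoza   (d→z between vowels (before a back vowel))
So the Pakular cognate is 'yoza'.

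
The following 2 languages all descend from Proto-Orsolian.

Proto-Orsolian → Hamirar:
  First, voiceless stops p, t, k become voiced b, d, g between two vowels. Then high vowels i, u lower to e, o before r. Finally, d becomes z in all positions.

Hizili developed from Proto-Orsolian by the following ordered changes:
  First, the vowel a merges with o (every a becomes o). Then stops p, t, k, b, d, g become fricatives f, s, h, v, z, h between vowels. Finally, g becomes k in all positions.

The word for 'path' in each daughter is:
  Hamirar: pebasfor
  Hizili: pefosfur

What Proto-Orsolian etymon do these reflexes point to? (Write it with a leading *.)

Position 4: Hamirar has a, Hizili has o. Hamirar preserves a here (none of its changes turn any other segment into a), so the proto-segment is *a.
Position 3: Hamirar has b, Hizili has f. Taking the neighbouring segments as reconstructed: Hamirar b could go back to *p or *b; Hizili f could go back to *p or *f — the one source consistent with every daughter is *p.
Position 7: Hamirar has o, Hizili has u. Hizili preserves u here (none of its changes turn any other segment into u), so the proto-segment is *u.
This points to *pepasfur. Verify forward in each daughter:
Hamirar: *pepasfur > pebasfur > pebasfor  (by intervocalic voicing, pre-rhotic lowering)
Hizili: *pepasfur
  pepasfur → peposfur   [vowel merger]
  peposfur → pefosfur   [intervocalic lenition]
  pefosfur (rule 3 does not apply)
  giving Hizili pefosfur.
Only *pepasfur yields all of Hamirar pebasfor, Hizili pefosfur.

*pepasfur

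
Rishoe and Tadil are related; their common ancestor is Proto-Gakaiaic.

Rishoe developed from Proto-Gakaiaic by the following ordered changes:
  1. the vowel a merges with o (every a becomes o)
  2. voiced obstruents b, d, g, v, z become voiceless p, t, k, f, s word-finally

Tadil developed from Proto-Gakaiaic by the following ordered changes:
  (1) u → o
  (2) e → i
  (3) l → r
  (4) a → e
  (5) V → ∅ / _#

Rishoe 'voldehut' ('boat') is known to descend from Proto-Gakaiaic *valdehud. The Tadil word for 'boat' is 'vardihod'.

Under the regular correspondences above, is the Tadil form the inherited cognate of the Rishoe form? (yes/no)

Derive the expected Tadil reflex of *valdehud:
Tadil: *valdehud
  valdehud → valdehod   [vowel merger]
  valdehod → valdihod   [vowel merger]
  valdihod → vardihod   [unconditioned shift]
  vardihod → verdihod   [vowel merger]
  verdihod (rule 5 does not apply)
  giving Tadil verdihod.
The regular Tadil reflex would be 'verdihod', but the attested form is 'vardihod'. The correspondence is irregular, so they are not cognates (the Tadil form has a different source).

no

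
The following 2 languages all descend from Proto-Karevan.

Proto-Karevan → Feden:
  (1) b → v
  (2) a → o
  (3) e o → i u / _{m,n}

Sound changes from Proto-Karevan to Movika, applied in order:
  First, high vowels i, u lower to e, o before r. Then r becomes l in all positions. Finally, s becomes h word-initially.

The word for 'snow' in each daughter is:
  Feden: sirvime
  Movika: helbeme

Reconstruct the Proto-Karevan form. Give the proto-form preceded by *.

Position 3: Feden has r, Movika has l. Feden preserves r here (none of its changes turn any other segment into r), so the proto-segment is *r.
Position 2: Feden has i, Movika has e. Taking the neighbouring segments as reconstructed: Feden i can only go back to *i; Movika e could go back to *e or *i — the one source consistent with every daughter is *i.
Position 5: Feden has i, Movika has e. Taking the neighbouring segments as reconstructed: Feden i could go back to *e or *i; Movika e can only go back to *e — the one source consistent with every daughter is *e.
Continuing position by position gives *sirbeme; check it forward:
Feden: start from *sirbeme.
  rule 1 (unconditioned shift): sirbeme → sirveme
  rule 2: no change — sirveme
  rule 3 (pre-nasal raising): sirveme → sirvime
  ⇒ Feden sirvime
Movika: *sirbeme > serbeme > selbeme > helbeme  (by pre-rhotic lowering, unconditioned shift, debuccalisation)
Only *sirbeme yields all of Feden sirvime, Movika helbeme.

*sirbeme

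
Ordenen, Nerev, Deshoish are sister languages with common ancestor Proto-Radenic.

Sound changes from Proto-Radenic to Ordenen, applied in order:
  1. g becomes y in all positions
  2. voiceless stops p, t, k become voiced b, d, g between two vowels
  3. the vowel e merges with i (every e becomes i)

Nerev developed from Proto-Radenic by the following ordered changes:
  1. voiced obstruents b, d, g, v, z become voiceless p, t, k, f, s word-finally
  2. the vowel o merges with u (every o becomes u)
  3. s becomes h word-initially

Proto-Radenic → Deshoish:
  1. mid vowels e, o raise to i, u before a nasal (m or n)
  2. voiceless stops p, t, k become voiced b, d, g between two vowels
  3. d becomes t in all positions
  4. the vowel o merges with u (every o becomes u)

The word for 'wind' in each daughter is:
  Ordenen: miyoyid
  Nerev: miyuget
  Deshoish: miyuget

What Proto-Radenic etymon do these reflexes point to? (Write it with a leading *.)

*miyoged

Position 4: Ordenen has o, Nerev has u, Deshoish has u. Ordenen preserves o here (none of its changes turn any other segment into o), so the proto-segment is *o.
Position 7: Ordenen has d, Nerev has t, Deshoish has t. Taking the neighbouring segments as reconstructed: Ordenen d can only go back to *d; Nerev t could go back to *t or *d; Deshoish t could go back to *t or *d — the one source consistent with every daughter is *d.
Verify the candidate proto-form against each daughter:
Ordenen: *miyoged > miyoyed > miyoyid  (by unconditioned shift, vowel merger)
Nerev: start from *miyoged.
  rule 1 (final devoicing): miyoged → miyoget
  rule 2 (vowel merger): miyoget → miyuget
  rule 3: no change — miyuget
  ⇒ Nerev miyuget
Deshoish: *miyoged
  miyoged (rule 1 does not apply)
  miyoged (rule 2 does not apply)
  miyoged → miyoget   [unconditioned shift]
  miyoget → miyuget   [vowel merger]
  giving Deshoish miyuget.
No other proto-form is consistent with every reflex, so the reconstruction is *miyoged.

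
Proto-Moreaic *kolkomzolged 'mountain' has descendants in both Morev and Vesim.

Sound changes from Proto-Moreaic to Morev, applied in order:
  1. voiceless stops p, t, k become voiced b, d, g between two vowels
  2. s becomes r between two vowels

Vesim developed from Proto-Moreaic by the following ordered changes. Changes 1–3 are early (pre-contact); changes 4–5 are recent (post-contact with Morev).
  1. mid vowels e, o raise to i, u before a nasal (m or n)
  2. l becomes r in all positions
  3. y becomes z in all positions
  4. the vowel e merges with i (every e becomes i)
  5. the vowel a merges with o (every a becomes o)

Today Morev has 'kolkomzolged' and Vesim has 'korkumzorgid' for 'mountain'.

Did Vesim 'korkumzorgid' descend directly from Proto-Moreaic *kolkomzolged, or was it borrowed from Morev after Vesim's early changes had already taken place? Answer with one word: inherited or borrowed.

inherited

If inherited, *kolkomzolged would pass through all of Vesim's changes:
Vesim: start from *kolkomzolged.
  rule 1 (pre-nasal raising): kolkomzolged → kolkumzolged
  rule 2 (unconditioned shift): kolkumzolged → korkumzorged
  rule 3: no change — korkumzorged
  rule 4 (vowel merger): korkumzorged → korkumzorgid
  rule 5: no change — korkumzorgid
  ⇒ Vesim korkumzorgid
If borrowed from Morev 'kolkomzolged' after the early changes, it would undergo only the recent ones:
  rule 4 (vowel merger): kolkomzolged → kolkomzolgid
  rule 5 (vowel merger): no change (kolkomzolgid)
  ⇒ as a loan: kolkomzolgid
Vesim 'korkumzorgid' matches the inherited outcome exactly, so it is an inherited cognate, not a loan.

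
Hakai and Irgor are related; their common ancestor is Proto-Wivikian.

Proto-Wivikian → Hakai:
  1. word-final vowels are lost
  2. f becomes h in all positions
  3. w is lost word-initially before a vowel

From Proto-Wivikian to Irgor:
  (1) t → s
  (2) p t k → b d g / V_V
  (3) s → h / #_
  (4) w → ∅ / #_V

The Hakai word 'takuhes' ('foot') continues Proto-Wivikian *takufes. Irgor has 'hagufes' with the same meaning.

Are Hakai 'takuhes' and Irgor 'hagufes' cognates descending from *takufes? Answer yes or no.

Derive the expected Irgor reflex of *takufes:
Irgor: start from *takufes.
  rule 1 (unconditioned shift): takufes → sakufes
  rule 2 (intervocalic voicing): sakufes → sagufes
  rule 3 (debuccalisation): sagufes → hagufes
  rule 4: no change — hagufes
  ⇒ Irgor hagufes
Irgor 'hagufes' matches the regular reflex exactly, so the pair is cognate.

yes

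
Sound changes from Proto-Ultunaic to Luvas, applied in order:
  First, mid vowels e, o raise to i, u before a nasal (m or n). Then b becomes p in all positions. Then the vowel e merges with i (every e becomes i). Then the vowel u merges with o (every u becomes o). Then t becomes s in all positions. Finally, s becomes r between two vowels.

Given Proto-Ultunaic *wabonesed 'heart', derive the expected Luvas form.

Luvas: *wabonesed > wabunesed > wapunesed > wapunisid > waponisid > waponirid  (by pre-nasal raising, unconditioned shift, vowel merger, vowel merger, rhotacism)

waponirid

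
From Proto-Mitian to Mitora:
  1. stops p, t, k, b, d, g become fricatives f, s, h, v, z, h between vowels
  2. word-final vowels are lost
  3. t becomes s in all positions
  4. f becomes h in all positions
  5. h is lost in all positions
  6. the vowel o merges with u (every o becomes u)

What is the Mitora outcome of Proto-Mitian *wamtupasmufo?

Mitora: start from *wamtupasmufo.
  rule 1 (intervocalic lenition): wamtupasmufo → wamtufasmufo
  rule 2 (apocope): wamtufasmufo → wamtufasmuf
  rule 3 (unconditioned shift): wamtufasmuf → wamsufasmuf
  rule 4 (unconditioned shift): wamsufasmuf → wamsuhasmuh
  rule 5 (h-loss): wamsuhasmuh → wamsuasmu
  rule 6: no change — wamsuasmu
  ⇒ Mitora wamsuasmu

wamsuasmu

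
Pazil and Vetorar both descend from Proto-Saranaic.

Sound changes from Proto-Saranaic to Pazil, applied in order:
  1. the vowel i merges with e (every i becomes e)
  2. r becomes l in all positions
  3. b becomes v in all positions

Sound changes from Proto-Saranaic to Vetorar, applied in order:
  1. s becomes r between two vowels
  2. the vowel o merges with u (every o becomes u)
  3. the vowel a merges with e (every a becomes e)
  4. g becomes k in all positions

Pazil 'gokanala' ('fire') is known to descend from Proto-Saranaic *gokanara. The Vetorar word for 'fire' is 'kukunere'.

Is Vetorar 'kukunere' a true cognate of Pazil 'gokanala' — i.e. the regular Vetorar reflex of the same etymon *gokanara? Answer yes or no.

Derive the expected Vetorar reflex of *gokanara:
Vetorar: start from *gokanara.
  rule 1: no change — gokanara
  rule 2 (vowel merger): gokanara → gukanara
  rule 3 (vowel merger): gukanara → gukenere
  rule 4 (unconditioned shift): gukenere → kukenere
  ⇒ Vetorar kukenere
The regular Vetorar reflex would be 'kukenere', but the attested form is 'kukunere'. The correspondence is irregular, so they are not cognates (the Vetorar form has a different source).

no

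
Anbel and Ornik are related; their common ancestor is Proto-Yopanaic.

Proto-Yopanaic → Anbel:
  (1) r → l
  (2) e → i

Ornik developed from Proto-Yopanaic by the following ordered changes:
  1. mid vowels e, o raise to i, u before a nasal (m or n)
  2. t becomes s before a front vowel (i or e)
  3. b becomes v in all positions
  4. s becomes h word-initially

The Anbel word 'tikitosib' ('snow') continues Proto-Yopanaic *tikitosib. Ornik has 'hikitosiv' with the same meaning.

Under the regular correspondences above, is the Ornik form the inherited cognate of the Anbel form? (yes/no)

Derive the expected Ornik reflex of *tikitosib:
Ornik: *tikitosib > sikitosib > sikitosiv > hikitosiv  (by palatalisation, unconditioned shift, debuccalisation)
Ornik 'hikitosiv' matches the regular reflex exactly, so the pair is cognate.

yes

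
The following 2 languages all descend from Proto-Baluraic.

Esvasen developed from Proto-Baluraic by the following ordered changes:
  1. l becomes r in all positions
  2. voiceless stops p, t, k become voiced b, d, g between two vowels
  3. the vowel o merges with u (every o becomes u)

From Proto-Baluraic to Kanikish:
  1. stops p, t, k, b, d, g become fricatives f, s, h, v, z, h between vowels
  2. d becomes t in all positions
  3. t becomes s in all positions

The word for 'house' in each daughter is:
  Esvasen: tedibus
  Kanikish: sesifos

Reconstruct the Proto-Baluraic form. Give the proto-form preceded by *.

*tetipos

Position 5: Esvasen has b, Kanikish has f. Taking the neighbouring segments as reconstructed: Esvasen b could go back to *p or *b; Kanikish f could go back to *p or *f — the one source consistent with every daughter is *p.
Position 6: Esvasen has u, Kanikish has o. Kanikish preserves o here (none of its changes turn any other segment into o), so the proto-segment is *o.
Position 1: Esvasen has t, Kanikish has s. Esvasen preserves t here (none of its changes turn any other segment into t), so the proto-segment is *t.
This points to *tetipos. Verify forward in each daughter:
Esvasen: start from *tetipos.
  rule 1: no change — tetipos
  rule 2 (intervocalic voicing): tetipos → tedibos
  rule 3 (vowel merger): tedibos → tedibus
  ⇒ Esvasen tedibus
Kanikish: start from *tetipos.
  rule 1 (intervocalic lenition): tetipos → tesifos
  rule 2: no change — tesifos
  rule 3 (unconditioned shift): tesifos → sesifos
  ⇒ Kanikish sesifos
No other proto-form is consistent with every reflex, so the reconstruction is *tetipos.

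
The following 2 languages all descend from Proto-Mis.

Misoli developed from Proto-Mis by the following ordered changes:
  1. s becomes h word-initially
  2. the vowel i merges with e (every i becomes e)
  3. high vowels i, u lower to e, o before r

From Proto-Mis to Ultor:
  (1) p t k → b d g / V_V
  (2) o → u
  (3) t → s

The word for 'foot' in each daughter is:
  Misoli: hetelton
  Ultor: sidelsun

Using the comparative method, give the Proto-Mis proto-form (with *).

*sitelton

Position 7: Misoli has o, Ultor has u. Taking the neighbouring segments as reconstructed: Misoli o can only go back to *o; Ultor u could go back to *o or *u — the one source consistent with every daughter is *o.
Position 2: Misoli has e, Ultor has i. Ultor preserves i here (none of its changes turn any other segment into i), so the proto-segment is *i.
Position 3: Misoli has t, Ultor has d. Misoli preserves t here (none of its changes turn any other segment into t), so the proto-segment is *t.
Verify the candidate proto-form against each daughter:
Misoli: *sitelton > hitelton > hetelton  (by debuccalisation, vowel merger)
Ultor: start from *sitelton.
  rule 1 (intervocalic voicing): sitelton → sidelton
  rule 2 (vowel merger): sidelton → sideltun
  rule 3 (unconditioned shift): sideltun → sidelsun
  ⇒ Ultor sidelsun
Only *sitelton yields all of Misoli hetelton, Ultor sidelsun.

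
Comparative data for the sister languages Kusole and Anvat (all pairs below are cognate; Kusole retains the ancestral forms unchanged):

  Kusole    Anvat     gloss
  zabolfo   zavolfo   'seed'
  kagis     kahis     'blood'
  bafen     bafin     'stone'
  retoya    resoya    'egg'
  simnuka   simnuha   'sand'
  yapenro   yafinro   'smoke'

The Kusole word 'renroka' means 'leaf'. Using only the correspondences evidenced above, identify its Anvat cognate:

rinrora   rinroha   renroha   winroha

rinroha

bafen ~ bafin, yapenro ~ yafinro — Kusole e corresponds to Anvat i after a consonant, before a nasal.
simnuka ~ simnuha — Kusole k corresponds to Anvat h between vowels (before a back vowel).
Applying these to Kusole 'renroka':
  renroka → rinroka   (e→i after a consonant, before a nasal)
  rinroka → rinroha   (k→h between vowels (before a back vowel))
So the Anvat cognate is 'rinroha'.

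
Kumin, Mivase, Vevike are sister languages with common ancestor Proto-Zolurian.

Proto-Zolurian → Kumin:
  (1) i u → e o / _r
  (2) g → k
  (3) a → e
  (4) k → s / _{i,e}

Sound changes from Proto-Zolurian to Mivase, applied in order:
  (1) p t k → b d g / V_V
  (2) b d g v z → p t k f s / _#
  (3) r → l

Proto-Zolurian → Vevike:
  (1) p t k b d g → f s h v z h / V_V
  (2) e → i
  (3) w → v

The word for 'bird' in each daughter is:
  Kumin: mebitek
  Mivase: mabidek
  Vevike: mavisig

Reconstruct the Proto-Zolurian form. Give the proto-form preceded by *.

Position 3: Kumin has b, Mivase has b, Vevike has v. Kumin preserves b here (none of its changes turn any other segment into b), so the proto-segment is *b.
Position 5: Kumin has t, Mivase has d, Vevike has s. Kumin preserves t here (none of its changes turn any other segment into t), so the proto-segment is *t.
This points to *mabiteg. Verify forward in each daughter:
Kumin: *mabiteg
  mabiteg (rule 1 does not apply)
  mabiteg → mabitek   [unconditioned shift]
  mabitek → mebitek   [vowel merger]
  mebitek (rule 4 does not apply)
  giving Kumin mebitek.
Mivase: *mabiteg > mabideg > mabidek  (by intervocalic voicing, final devoicing)
Vevike: *mabiteg > maviseg > mavisig  (by intervocalic lenition, vowel merger)
No other proto-form is consistent with every reflex, so the reconstruction is *mabiteg.

*mabiteg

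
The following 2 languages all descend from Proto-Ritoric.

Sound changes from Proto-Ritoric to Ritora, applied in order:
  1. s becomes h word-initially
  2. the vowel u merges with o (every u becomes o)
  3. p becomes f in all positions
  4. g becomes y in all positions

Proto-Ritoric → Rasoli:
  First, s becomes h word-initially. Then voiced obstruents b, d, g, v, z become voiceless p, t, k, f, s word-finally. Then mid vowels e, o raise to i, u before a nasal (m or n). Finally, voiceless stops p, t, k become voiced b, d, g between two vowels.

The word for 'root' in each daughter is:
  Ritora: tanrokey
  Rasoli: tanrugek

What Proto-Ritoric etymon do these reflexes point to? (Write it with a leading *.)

*tanrukeg

Position 5: Ritora has o, Rasoli has u. Taking the neighbouring segments as reconstructed: Ritora o could go back to *o or *u; Rasoli u can only go back to *u — the one source consistent with every daughter is *u.
Position 6: Ritora has k, Rasoli has g. Ritora preserves k here (none of its changes turn any other segment into k), so the proto-segment is *k.
Continuing position by position gives *tanrukeg; check it forward:
Ritora: *tanrukeg
  tanrukeg (rule 1 does not apply)
  tanrukeg → tanrokeg   [vowel merger]
  tanrokeg (rule 3 does not apply)
  tanrokeg → tanrokey   [unconditioned shift]
  giving Ritora tanrokey.
Rasoli: *tanrukeg
  tanrukeg (rule 1 does not apply)
  tanrukeg → tanrukek   [final devoicing]
  tanrukek (rule 3 does not apply)
  tanrukek → tanrugek   [intervocalic voicing]
  giving Rasoli tanrugek.
Only *tanrukeg yields all of Ritora tanrokey, Rasoli tanrugek.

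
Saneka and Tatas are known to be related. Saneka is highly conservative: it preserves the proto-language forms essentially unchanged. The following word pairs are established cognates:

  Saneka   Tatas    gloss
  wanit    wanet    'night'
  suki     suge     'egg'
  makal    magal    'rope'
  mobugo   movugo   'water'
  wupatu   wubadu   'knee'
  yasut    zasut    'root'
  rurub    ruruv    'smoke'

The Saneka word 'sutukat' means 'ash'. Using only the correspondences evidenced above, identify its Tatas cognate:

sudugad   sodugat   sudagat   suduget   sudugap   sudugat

sudugat

wupatu ~ wubadu — Saneka t corresponds to Tatas d between vowels (before a back vowel).
makal ~ magal — Saneka k corresponds to Tatas g between vowels (before a back vowel).
Applying these to Saneka 'sutukat':
  sutukat → sudukat   (t→d between vowels (before a back vowel))
  sudukat → sudugat   (k→g between vowels (before a back vowel))
So the Tatas cognate is 'sudugat'.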